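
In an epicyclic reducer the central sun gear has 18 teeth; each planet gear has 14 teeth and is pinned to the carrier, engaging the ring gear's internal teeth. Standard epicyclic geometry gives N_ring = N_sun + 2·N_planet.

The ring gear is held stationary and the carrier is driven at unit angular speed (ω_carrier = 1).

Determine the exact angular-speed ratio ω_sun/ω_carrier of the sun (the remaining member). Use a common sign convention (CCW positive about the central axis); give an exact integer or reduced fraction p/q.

N_ring = 18 + 2·14 = 46
18(ω_s−ω_c) = −46(ω_r−ω_c),  ω_r=0, ω_c=1
ω_s = 1 − (46/18)(0−1) = 32/9
ω_s/ω_c = 32/9

32/9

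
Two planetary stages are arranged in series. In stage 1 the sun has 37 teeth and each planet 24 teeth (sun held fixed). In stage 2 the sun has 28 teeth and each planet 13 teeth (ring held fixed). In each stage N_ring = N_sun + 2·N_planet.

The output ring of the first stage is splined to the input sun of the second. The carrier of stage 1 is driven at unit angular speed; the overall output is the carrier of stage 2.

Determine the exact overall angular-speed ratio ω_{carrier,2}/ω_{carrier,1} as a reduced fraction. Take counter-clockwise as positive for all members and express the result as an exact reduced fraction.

1708/3485

Stage 1: N_ring = 37 + 2·24 = 85
Stage 1: 37(ω_s−ω_c) = −85(ω_r−ω_c),  ω_s=0, ω_c=1
Stage 1: ω_r = 1 − (37/85)(0−1) = 122/85
  ⇒ ω_r¹/ω_c¹ = 122/85
Stage 2: N_ring = 28 + 2·13 = 54
Stage 2: 28(ω_s−ω_c) = −54(ω_r−ω_c),  ω_r=0, ω_s=1
Stage 2: 28(1−ω_c) = −54(0−ω_c)  ⇒  82ω_c = 28  ⇒  ω_c = 14/41
  ⇒ ω_c²/ω_s² = 14/41
Coupling ω_s² = ω_r¹ ⇒ overall = 122/85 × 14/41 = 1708/3485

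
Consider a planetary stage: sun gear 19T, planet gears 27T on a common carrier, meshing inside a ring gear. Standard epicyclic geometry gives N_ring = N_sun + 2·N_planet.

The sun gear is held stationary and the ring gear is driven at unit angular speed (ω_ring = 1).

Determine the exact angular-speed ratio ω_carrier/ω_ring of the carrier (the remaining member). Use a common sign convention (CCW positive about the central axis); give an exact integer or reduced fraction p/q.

N_ring = 19 + 2·27 = 73
19(ω_s−ω_c) = −73(ω_r−ω_c),  ω_s=0, ω_r=1
19(0−ω_c) = −73(1−ω_c)  ⇒  92ω_c = 73  ⇒  ω_c = 73/92
ω_c/ω_r = 73/92

73/92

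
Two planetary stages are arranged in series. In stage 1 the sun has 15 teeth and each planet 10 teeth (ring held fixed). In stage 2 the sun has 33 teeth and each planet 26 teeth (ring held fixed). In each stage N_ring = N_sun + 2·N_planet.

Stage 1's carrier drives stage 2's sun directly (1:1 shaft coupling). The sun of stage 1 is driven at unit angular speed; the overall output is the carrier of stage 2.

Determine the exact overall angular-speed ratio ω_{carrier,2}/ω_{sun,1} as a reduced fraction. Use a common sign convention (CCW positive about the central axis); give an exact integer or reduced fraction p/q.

99/1180

Stage 1: N_ring = 15 + 2·10 = 35
Stage 1: 15(ω_s−ω_c) = −35(ω_r−ω_c),  ω_r=0, ω_s=1
Stage 1: 15(1−ω_c) = −35(0−ω_c)  ⇒  50ω_c = 15  ⇒  ω_c = 3/10
  ⇒ ω_c¹/ω_s¹ = 3/10
Stage 2: N_ring = 33 + 2·26 = 85
Stage 2: 33(ω_s−ω_c) = −85(ω_r−ω_c),  ω_r=0, ω_s=1
Stage 2: 33(1−ω_c) = −85(0−ω_c)  ⇒  118ω_c = 33  ⇒  ω_c = 33/118
  ⇒ ω_c²/ω_s² = 33/118
Coupling ω_s² = ω_c¹ ⇒ overall = 3/10 × 33/118 = 99/1180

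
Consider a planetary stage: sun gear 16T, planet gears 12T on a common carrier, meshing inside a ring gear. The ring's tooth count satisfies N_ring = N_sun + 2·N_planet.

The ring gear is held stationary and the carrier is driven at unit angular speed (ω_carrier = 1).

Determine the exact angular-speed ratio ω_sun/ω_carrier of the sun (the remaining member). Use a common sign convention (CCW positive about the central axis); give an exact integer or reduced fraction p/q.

7/2

N_ring = 16 + 2·12 = 40
16(ω_s−ω_c) = −40(ω_r−ω_c),  ω_r=0, ω_c=1
ω_s = 1 − (40/16)(0−1) = 7/2
ω_s/ω_c = 7/2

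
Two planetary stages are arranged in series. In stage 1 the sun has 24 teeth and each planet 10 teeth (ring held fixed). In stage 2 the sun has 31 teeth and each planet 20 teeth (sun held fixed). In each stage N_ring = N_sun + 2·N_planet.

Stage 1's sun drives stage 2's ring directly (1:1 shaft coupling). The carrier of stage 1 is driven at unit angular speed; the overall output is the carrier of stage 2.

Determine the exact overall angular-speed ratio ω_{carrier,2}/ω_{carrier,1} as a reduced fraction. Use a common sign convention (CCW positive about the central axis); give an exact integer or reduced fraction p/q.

Stage 1: N_ring = 24 + 2·10 = 44
Stage 1: 24(ω_s−ω_c) = −44(ω_r−ω_c),  ω_r=0, ω_c=1
Stage 1: ω_s = 1 − (44/24)(0−1) = 17/6
  ⇒ ω_s¹/ω_c¹ = 17/6
Stage 2: N_ring = 31 + 2·20 = 71
Stage 2: 31(ω_s−ω_c) = −71(ω_r−ω_c),  ω_s=0, ω_r=1
Stage 2: 31(0−ω_c) = −71(1−ω_c)  ⇒  102ω_c = 71  ⇒  ω_c = 71/102
  ⇒ ω_c²/ω_r² = 71/102
Coupling ω_r² = ω_s¹ ⇒ overall = 17/6 × 71/102 = 71/36

71/36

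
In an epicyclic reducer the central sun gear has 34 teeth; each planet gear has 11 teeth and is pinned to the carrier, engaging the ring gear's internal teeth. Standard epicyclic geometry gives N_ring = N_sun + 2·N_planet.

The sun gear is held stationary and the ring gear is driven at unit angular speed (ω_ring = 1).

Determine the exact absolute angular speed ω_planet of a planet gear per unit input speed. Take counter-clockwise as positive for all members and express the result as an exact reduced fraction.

N_ring = 34 + 2·11 = 56
34(ω_s−ω_c) = −56(ω_r−ω_c),  ω_s=0, ω_r=1
34(0−ω_c) = −56(1−ω_c)  ⇒  90ω_c = 56  ⇒  ω_c = 28/45
sun–planet: 34·(0−28/45) = −11·(ω_p−ω_c)  ⇒  ω_p−ω_c = −(34/11)·(-28/45) = 952/495
ω_p = 28/45 + 952/495 = 28/11

28/11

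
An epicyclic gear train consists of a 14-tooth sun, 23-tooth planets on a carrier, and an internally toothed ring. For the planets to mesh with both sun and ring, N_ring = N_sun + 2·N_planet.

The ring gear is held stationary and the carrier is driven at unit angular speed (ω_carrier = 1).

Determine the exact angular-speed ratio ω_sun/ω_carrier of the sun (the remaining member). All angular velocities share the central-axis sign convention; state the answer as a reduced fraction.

N_ring = 14 + 2·23 = 60
14(ω_s−ω_c) = −60(ω_r−ω_c),  ω_r=0, ω_c=1
ω_s = 1 − (60/14)(0−1) = 37/7
ω_s/ω_c = 37/7

37/7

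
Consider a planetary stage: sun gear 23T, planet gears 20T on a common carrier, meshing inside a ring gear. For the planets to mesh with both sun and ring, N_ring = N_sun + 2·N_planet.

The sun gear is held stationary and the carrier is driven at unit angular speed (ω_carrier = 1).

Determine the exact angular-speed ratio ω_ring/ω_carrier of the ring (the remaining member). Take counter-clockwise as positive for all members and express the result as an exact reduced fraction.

N_ring = 23 + 2·20 = 63
23(ω_s−ω_c) = −63(ω_r−ω_c),  ω_s=0, ω_c=1
ω_r = 1 − (23/63)(0−1) = 86/63
ω_r/ω_c = 86/63

86/63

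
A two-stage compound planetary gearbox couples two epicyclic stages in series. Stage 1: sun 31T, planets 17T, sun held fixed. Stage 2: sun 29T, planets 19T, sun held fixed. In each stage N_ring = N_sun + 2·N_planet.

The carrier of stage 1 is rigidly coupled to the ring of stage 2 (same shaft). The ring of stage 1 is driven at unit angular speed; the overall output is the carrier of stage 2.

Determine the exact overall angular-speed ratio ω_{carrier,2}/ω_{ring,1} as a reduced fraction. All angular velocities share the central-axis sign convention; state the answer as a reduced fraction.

4355/9216

Stage 1: N_ring = 31 + 2·17 = 65
Stage 1: 31(ω_s−ω_c) = −65(ω_r−ω_c),  ω_s=0, ω_r=1
Stage 1: 31(0−ω_c) = −65(1−ω_c)  ⇒  96ω_c = 65  ⇒  ω_c = 65/96
  ⇒ ω_c¹/ω_r¹ = 65/96
Stage 2: N_ring = 29 + 2·19 = 67
Stage 2: 29(ω_s−ω_c) = −67(ω_r−ω_c),  ω_s=0, ω_r=1
Stage 2: 29(0−ω_c) = −67(1−ω_c)  ⇒  96ω_c = 67  ⇒  ω_c = 67/96
  ⇒ ω_c²/ω_r² = 67/96
Coupling ω_r² = ω_c¹ ⇒ overall = 65/96 × 67/96 = 4355/9216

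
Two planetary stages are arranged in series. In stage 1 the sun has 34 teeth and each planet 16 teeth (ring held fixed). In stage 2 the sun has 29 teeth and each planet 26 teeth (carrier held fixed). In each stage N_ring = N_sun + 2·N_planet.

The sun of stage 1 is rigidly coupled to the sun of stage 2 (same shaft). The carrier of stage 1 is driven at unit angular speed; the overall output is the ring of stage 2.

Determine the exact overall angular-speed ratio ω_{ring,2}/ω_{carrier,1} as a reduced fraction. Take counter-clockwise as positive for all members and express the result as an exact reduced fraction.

-1450/1377

Stage 1: N_ring = 34 + 2·16 = 66
Stage 1: 34(ω_s−ω_c) = −66(ω_r−ω_c),  ω_r=0, ω_c=1
Stage 1: ω_s = 1 − (66/34)(0−1) = 50/17
  ⇒ ω_s¹/ω_c¹ = 50/17
Stage 2: N_ring = 29 + 2·26 = 81
Stage 2: 29(ω_s−ω_c) = −81(ω_r−ω_c),  ω_c=0, ω_s=1
Stage 2: ω_r = 0 − (29/81)(1−0) = -29/81
  ⇒ ω_r²/ω_s² = -29/81
Coupling ω_s² = ω_s¹ ⇒ overall = 50/17 × -29/81 = -1450/1377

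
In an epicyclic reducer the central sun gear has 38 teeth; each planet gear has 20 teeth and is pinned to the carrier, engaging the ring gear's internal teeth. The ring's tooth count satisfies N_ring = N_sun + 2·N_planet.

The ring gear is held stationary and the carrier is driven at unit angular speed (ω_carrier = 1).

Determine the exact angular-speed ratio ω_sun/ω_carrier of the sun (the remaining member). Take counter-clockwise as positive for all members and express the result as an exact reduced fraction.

N_ring = 38 + 2·20 = 78
38(ω_s−ω_c) = −78(ω_r−ω_c),  ω_r=0, ω_c=1
ω_s = 1 − (78/38)(0−1) = 58/19
ω_s/ω_c = 58/19

58/19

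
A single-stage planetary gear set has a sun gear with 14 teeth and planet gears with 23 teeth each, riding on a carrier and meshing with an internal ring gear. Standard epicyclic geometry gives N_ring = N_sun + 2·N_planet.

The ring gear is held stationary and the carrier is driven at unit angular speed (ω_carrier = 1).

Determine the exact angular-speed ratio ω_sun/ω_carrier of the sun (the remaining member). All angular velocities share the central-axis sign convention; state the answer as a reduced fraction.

N_ring = 14 + 2·23 = 60
14(ω_s−ω_c) = −60(ω_r−ω_c),  ω_r=0, ω_c=1
ω_s = 1 − (60/14)(0−1) = 37/7
ω_s/ω_c = 37/7

37/7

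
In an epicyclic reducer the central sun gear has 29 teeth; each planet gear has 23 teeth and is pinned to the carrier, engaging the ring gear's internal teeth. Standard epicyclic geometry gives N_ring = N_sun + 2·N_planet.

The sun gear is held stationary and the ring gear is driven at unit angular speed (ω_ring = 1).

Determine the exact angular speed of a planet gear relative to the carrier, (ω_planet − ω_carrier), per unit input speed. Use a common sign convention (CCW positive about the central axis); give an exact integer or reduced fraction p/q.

2175/2392

N_ring = 29 + 2·23 = 75
29(ω_s−ω_c) = −75(ω_r−ω_c),  ω_s=0, ω_r=1
29(0−ω_c) = −75(1−ω_c)  ⇒  104ω_c = 75  ⇒  ω_c = 75/104
sun–planet: 29·(0−75/104) = −23·(ω_p−ω_c)  ⇒  ω_p−ω_c = −(29/23)·(-75/104) = 2175/2392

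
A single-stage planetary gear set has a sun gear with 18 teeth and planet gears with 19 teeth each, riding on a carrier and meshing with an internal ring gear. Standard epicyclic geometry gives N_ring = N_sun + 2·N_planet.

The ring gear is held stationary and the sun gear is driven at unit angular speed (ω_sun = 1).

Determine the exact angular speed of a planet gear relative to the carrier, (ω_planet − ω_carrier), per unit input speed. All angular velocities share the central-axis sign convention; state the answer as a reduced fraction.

N_ring = 18 + 2·19 = 56
18(ω_s−ω_c) = −56(ω_r−ω_c),  ω_r=0, ω_s=1
18(1−ω_c) = −56(0−ω_c)  ⇒  74ω_c = 18  ⇒  ω_c = 9/37
sun–planet: 18·(1−9/37) = −19·(ω_p−ω_c)  ⇒  ω_p−ω_c = −(18/19)·(28/37) = -504/703

-504/703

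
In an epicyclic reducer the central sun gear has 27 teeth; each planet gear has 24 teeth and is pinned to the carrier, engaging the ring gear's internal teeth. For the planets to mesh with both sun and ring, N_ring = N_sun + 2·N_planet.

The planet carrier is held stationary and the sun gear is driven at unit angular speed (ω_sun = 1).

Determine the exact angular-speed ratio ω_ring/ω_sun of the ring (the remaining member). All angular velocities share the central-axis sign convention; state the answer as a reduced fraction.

-9/25

N_ring = 27 + 2·24 = 75
27(ω_s−ω_c) = −75(ω_r−ω_c),  ω_c=0, ω_s=1
ω_r = 0 − (27/75)(1−0) = -9/25
ω_r/ω_s = -9/25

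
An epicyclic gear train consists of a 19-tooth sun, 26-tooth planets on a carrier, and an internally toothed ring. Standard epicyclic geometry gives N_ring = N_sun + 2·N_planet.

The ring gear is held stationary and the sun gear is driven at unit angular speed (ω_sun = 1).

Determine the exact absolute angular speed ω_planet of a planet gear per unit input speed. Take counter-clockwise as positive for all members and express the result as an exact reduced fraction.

N_ring = 19 + 2·26 = 71
19(ω_s−ω_c) = −71(ω_r−ω_c),  ω_r=0, ω_s=1
19(1−ω_c) = −71(0−ω_c)  ⇒  90ω_c = 19  ⇒  ω_c = 19/90
sun–planet: 19·(1−19/90) = −26·(ω_p−ω_c)  ⇒  ω_p−ω_c = −(19/26)·(71/90) = -1349/2340
ω_p = 19/90 − 1349/2340 = -19/52

-19/52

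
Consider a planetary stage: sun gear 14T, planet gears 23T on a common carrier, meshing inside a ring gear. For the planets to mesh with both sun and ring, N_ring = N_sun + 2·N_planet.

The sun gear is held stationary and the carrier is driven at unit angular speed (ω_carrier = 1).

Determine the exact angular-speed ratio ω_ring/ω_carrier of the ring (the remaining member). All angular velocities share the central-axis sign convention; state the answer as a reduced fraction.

N_ring = 14 + 2·23 = 60
14(ω_s−ω_c) = −60(ω_r−ω_c),  ω_s=0, ω_c=1
ω_r = 1 − (14/60)(0−1) = 37/30
ω_r/ω_c = 37/30

37/30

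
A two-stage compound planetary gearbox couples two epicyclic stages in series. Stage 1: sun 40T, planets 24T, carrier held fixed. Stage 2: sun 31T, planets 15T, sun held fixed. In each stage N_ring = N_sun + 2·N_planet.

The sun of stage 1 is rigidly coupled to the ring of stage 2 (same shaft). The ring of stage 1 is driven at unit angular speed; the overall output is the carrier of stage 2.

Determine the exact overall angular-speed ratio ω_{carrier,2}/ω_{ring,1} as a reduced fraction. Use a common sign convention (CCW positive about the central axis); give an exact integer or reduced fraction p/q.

Stage 1: N_ring = 40 + 2·24 = 88
Stage 1: 40(ω_s−ω_c) = −88(ω_r−ω_c),  ω_c=0, ω_r=1
Stage 1: ω_s = 0 − (88/40)(1−0) = -11/5
  ⇒ ω_s¹/ω_r¹ = -11/5
Stage 2: N_ring = 31 + 2·15 = 61
Stage 2: 31(ω_s−ω_c) = −61(ω_r−ω_c),  ω_s=0, ω_r=1
Stage 2: 31(0−ω_c) = −61(1−ω_c)  ⇒  92ω_c = 61  ⇒  ω_c = 61/92
  ⇒ ω_c²/ω_r² = 61/92
Coupling ω_r² = ω_s¹ ⇒ overall = -11/5 × 61/92 = -671/460

-671/460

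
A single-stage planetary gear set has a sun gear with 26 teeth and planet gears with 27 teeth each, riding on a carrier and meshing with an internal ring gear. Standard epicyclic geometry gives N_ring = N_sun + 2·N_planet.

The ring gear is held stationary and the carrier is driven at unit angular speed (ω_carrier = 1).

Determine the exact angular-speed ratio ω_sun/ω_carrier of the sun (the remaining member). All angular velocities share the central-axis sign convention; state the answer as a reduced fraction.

53/13

N_ring = 26 + 2·27 = 80
26(ω_s−ω_c) = −80(ω_r−ω_c),  ω_r=0, ω_c=1
ω_s = 1 − (80/26)(0−1) = 53/13
ω_s/ω_c = 53/13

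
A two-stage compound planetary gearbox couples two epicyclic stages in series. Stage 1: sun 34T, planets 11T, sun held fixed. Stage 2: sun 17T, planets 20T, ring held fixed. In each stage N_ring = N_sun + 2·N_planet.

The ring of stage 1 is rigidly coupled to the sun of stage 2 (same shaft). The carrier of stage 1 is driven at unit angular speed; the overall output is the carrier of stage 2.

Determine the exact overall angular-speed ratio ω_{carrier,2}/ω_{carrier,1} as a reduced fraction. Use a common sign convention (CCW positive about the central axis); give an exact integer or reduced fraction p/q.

765/2072

Stage 1: N_ring = 34 + 2·11 = 56
Stage 1: 34(ω_s−ω_c) = −56(ω_r−ω_c),  ω_s=0, ω_c=1
Stage 1: ω_r = 1 − (34/56)(0−1) = 45/28
  ⇒ ω_r¹/ω_c¹ = 45/28
Stage 2: N_ring = 17 + 2·20 = 57
Stage 2: 17(ω_s−ω_c) = −57(ω_r−ω_c),  ω_r=0, ω_s=1
Stage 2: 17(1−ω_c) = −57(0−ω_c)  ⇒  74ω_c = 17  ⇒  ω_c = 17/74
  ⇒ ω_c²/ω_s² = 17/74
Coupling ω_s² = ω_r¹ ⇒ overall = 45/28 × 17/74 = 765/2072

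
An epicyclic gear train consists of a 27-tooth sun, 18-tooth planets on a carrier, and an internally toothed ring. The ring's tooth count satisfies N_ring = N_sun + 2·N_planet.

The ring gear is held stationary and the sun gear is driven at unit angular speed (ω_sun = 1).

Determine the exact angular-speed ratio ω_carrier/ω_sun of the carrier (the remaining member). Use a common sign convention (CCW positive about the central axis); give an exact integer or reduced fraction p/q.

N_ring = 27 + 2·18 = 63
27(ω_s−ω_c) = −63(ω_r−ω_c),  ω_r=0, ω_s=1
27(1−ω_c) = −63(0−ω_c)  ⇒  90ω_c = 27  ⇒  ω_c = 3/10
ω_c/ω_s = 3/10

3/10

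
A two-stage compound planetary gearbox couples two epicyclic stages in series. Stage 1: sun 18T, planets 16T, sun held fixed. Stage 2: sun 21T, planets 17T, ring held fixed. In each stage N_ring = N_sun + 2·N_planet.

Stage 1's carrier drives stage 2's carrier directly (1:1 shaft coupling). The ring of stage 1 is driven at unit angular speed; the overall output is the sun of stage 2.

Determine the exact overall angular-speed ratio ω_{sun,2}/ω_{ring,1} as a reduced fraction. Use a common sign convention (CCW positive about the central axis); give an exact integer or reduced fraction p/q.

Stage 1: N_ring = 18 + 2·16 = 50
Stage 1: 18(ω_s−ω_c) = −50(ω_r−ω_c),  ω_s=0, ω_r=1
Stage 1: 18(0−ω_c) = −50(1−ω_c)  ⇒  68ω_c = 50  ⇒  ω_c = 25/34
  ⇒ ω_c¹/ω_r¹ = 25/34
Stage 2: N_ring = 21 + 2·17 = 55
Stage 2: 21(ω_s−ω_c) = −55(ω_r−ω_c),  ω_r=0, ω_c=1
Stage 2: ω_s = 1 − (55/21)(0−1) = 76/21
  ⇒ ω_s²/ω_c² = 76/21
Coupling ω_c² = ω_c¹ ⇒ overall = 25/34 × 76/21 = 950/357

950/357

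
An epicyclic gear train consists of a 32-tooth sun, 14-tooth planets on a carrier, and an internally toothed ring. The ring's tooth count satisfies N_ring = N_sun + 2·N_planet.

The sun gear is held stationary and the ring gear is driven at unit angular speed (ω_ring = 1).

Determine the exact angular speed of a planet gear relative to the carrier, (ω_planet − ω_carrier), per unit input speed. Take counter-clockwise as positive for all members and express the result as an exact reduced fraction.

N_ring = 32 + 2·14 = 60
32(ω_s−ω_c) = −60(ω_r−ω_c),  ω_s=0, ω_r=1
32(0−ω_c) = −60(1−ω_c)  ⇒  92ω_c = 60  ⇒  ω_c = 15/23
sun–planet: 32·(0−15/23) = −14·(ω_p−ω_c)  ⇒  ω_p−ω_c = −(32/14)·(-15/23) = 240/161

240/161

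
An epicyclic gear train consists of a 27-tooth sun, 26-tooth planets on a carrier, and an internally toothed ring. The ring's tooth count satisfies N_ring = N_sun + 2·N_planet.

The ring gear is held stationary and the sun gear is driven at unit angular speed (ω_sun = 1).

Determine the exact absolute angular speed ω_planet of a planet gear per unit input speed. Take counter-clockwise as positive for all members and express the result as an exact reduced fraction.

N_ring = 27 + 2·26 = 79
27(ω_s−ω_c) = −79(ω_r−ω_c),  ω_r=0, ω_s=1
27(1−ω_c) = −79(0−ω_c)  ⇒  106ω_c = 27  ⇒  ω_c = 27/106
sun–planet: 27·(1−27/106) = −26·(ω_p−ω_c)  ⇒  ω_p−ω_c = −(27/26)·(79/106) = -2133/2756
ω_p = 27/106 − 2133/2756 = -27/52

-27/52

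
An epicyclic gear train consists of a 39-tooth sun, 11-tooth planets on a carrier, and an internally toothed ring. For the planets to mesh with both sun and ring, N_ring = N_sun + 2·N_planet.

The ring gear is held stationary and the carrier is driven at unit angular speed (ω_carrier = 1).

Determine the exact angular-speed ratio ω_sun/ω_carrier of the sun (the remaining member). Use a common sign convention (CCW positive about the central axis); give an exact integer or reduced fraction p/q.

N_ring = 39 + 2·11 = 61
39(ω_s−ω_c) = −61(ω_r−ω_c),  ω_r=0, ω_c=1
ω_s = 1 − (61/39)(0−1) = 100/39
ω_s/ω_c = 100/39

100/39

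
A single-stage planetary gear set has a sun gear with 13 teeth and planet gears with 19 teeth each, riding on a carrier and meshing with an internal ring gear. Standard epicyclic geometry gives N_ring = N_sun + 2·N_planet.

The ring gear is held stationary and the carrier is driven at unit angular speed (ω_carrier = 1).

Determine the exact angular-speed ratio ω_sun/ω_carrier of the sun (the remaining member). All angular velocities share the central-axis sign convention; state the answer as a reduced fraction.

64/13

N_ring = 13 + 2·19 = 51
13(ω_s−ω_c) = −51(ω_r−ω_c),  ω_r=0, ω_c=1
ω_s = 1 − (51/13)(0−1) = 64/13
ω_s/ω_c = 64/13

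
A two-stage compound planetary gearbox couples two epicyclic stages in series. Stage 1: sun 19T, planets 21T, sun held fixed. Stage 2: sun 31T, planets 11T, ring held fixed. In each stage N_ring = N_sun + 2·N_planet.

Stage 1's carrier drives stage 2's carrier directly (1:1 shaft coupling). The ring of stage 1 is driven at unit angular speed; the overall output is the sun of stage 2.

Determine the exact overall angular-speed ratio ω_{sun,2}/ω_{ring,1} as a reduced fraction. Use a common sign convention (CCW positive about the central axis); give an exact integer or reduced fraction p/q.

1281/620

Stage 1: N_ring = 19 + 2·21 = 61
Stage 1: 19(ω_s−ω_c) = −61(ω_r−ω_c),  ω_s=0, ω_r=1
Stage 1: 19(0−ω_c) = −61(1−ω_c)  ⇒  80ω_c = 61  ⇒  ω_c = 61/80
  ⇒ ω_c¹/ω_r¹ = 61/80
Stage 2: N_ring = 31 + 2·11 = 53
Stage 2: 31(ω_s−ω_c) = −53(ω_r−ω_c),  ω_r=0, ω_c=1
Stage 2: ω_s = 1 − (53/31)(0−1) = 84/31
  ⇒ ω_s²/ω_c² = 84/31
Coupling ω_c² = ω_c¹ ⇒ overall = 61/80 × 84/31 = 1281/620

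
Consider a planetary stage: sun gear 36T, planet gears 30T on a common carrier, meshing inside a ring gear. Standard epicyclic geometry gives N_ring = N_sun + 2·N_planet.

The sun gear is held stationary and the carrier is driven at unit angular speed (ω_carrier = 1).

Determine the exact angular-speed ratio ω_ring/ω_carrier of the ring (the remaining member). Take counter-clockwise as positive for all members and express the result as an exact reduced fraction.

N_ring = 36 + 2·30 = 96
36(ω_s−ω_c) = −96(ω_r−ω_c),  ω_s=0, ω_c=1
ω_r = 1 − (36/96)(0−1) = 11/8
ω_r/ω_c = 11/8

11/8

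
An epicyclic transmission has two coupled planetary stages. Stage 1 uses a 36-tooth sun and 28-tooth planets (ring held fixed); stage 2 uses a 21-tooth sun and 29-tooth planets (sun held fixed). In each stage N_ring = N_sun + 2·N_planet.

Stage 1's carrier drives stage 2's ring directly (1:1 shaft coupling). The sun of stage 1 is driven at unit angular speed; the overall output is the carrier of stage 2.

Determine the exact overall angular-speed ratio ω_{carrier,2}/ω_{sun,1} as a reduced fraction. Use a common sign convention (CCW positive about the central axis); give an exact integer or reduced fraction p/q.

711/3200

Stage 1: N_ring = 36 + 2·28 = 92
Stage 1: 36(ω_s−ω_c) = −92(ω_r−ω_c),  ω_r=0, ω_s=1
Stage 1: 36(1−ω_c) = −92(0−ω_c)  ⇒  128ω_c = 36  ⇒  ω_c = 9/32
  ⇒ ω_c¹/ω_s¹ = 9/32
Stage 2: N_ring = 21 + 2·29 = 79
Stage 2: 21(ω_s−ω_c) = −79(ω_r−ω_c),  ω_s=0, ω_r=1
Stage 2: 21(0−ω_c) = −79(1−ω_c)  ⇒  100ω_c = 79  ⇒  ω_c = 79/100
  ⇒ ω_c²/ω_r² = 79/100
Coupling ω_r² = ω_c¹ ⇒ overall = 9/32 × 79/100 = 711/3200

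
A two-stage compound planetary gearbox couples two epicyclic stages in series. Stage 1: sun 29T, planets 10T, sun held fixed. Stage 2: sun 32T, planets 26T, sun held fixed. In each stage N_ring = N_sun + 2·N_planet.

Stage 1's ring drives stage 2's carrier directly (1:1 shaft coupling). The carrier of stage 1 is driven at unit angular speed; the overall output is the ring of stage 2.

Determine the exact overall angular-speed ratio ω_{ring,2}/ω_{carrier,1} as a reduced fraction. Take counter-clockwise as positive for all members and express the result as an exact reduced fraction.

Stage 1: N_ring = 29 + 2·10 = 49
Stage 1: 29(ω_s−ω_c) = −49(ω_r−ω_c),  ω_s=0, ω_c=1
Stage 1: ω_r = 1 − (29/49)(0−1) = 78/49
  ⇒ ω_r¹/ω_c¹ = 78/49
Stage 2: N_ring = 32 + 2·26 = 84
Stage 2: 32(ω_s−ω_c) = −84(ω_r−ω_c),  ω_s=0, ω_c=1
Stage 2: ω_r = 1 − (32/84)(0−1) = 29/21
  ⇒ ω_r²/ω_c² = 29/21
Coupling ω_c² = ω_r¹ ⇒ overall = 78/49 × 29/21 = 754/343

754/343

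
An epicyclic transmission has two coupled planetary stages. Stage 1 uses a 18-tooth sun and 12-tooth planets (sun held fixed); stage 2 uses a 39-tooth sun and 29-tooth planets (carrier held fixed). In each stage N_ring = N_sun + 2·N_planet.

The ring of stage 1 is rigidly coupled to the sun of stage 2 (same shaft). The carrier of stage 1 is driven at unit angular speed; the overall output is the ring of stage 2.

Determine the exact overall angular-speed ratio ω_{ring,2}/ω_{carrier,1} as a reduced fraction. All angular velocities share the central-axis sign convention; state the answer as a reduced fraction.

Stage 1: N_ring = 18 + 2·12 = 42
Stage 1: 18(ω_s−ω_c) = −42(ω_r−ω_c),  ω_s=0, ω_c=1
Stage 1: ω_r = 1 − (18/42)(0−1) = 10/7
  ⇒ ω_r¹/ω_c¹ = 10/7
Stage 2: N_ring = 39 + 2·29 = 97
Stage 2: 39(ω_s−ω_c) = −97(ω_r−ω_c),  ω_c=0, ω_s=1
Stage 2: ω_r = 0 − (39/97)(1−0) = -39/97
  ⇒ ω_r²/ω_s² = -39/97
Coupling ω_s² = ω_r¹ ⇒ overall = 10/7 × -39/97 = -390/679

-390/679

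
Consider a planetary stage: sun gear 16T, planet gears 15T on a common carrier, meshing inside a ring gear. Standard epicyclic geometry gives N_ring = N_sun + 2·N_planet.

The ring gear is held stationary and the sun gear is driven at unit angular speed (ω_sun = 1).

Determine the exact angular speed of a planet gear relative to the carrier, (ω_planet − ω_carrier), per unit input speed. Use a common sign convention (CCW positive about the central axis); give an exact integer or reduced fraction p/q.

N_ring = 16 + 2·15 = 46
16(ω_s−ω_c) = −46(ω_r−ω_c),  ω_r=0, ω_s=1
16(1−ω_c) = −46(0−ω_c)  ⇒  62ω_c = 16  ⇒  ω_c = 8/31
sun–planet: 16·(1−8/31) = −15·(ω_p−ω_c)  ⇒  ω_p−ω_c = −(16/15)·(23/31) = -368/465

-368/465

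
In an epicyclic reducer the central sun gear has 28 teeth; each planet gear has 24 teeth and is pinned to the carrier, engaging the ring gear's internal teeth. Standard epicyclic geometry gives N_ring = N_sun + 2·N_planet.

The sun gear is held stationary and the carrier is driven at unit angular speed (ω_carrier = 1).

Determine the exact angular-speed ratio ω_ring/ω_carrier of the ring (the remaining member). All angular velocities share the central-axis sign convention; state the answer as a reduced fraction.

N_ring = 28 + 2·24 = 76
28(ω_s−ω_c) = −76(ω_r−ω_c),  ω_s=0, ω_c=1
ω_r = 1 − (28/76)(0−1) = 26/19
ω_r/ω_c = 26/19

26/19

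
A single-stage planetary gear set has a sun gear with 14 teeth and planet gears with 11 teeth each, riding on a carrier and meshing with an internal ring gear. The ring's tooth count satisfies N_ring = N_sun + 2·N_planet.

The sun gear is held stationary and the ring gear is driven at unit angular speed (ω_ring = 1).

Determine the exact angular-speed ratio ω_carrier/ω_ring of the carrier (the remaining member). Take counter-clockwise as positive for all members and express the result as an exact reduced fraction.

18/25

N_ring = 14 + 2·11 = 36
14(ω_s−ω_c) = −36(ω_r−ω_c),  ω_s=0, ω_r=1
14(0−ω_c) = −36(1−ω_c)  ⇒  50ω_c = 36  ⇒  ω_c = 18/25
ω_c/ω_r = 18/25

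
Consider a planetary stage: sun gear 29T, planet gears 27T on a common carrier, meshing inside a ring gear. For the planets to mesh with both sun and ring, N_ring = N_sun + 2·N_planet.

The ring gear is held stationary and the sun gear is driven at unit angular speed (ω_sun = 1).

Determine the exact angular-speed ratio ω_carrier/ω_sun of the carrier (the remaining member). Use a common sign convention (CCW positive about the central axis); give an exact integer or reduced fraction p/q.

29/112

N_ring = 29 + 2·27 = 83
29(ω_s−ω_c) = −83(ω_r−ω_c),  ω_r=0, ω_s=1
29(1−ω_c) = −83(0−ω_c)  ⇒  112ω_c = 29  ⇒  ω_c = 29/112
ω_c/ω_s = 29/112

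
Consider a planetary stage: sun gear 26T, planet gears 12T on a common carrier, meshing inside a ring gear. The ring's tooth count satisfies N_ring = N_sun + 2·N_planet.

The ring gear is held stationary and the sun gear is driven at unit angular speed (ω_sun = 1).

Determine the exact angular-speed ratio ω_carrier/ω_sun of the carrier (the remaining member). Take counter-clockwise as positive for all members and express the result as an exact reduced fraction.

N_ring = 26 + 2·12 = 50
26(ω_s−ω_c) = −50(ω_r−ω_c),  ω_r=0, ω_s=1
26(1−ω_c) = −50(0−ω_c)  ⇒  76ω_c = 26  ⇒  ω_c = 13/38
ω_c/ω_s = 13/38

13/38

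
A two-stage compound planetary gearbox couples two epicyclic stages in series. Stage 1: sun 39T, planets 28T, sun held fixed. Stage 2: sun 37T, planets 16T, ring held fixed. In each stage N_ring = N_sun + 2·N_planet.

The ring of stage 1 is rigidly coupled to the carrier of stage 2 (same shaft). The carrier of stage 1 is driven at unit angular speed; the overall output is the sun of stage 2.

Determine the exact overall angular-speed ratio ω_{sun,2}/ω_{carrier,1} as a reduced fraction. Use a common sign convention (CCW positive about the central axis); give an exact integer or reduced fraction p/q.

14204/3515

Stage 1: N_ring = 39 + 2·28 = 95
Stage 1: 39(ω_s−ω_c) = −95(ω_r−ω_c),  ω_s=0, ω_c=1
Stage 1: ω_r = 1 − (39/95)(0−1) = 134/95
  ⇒ ω_r¹/ω_c¹ = 134/95
Stage 2: N_ring = 37 + 2·16 = 69
Stage 2: 37(ω_s−ω_c) = −69(ω_r−ω_c),  ω_r=0, ω_c=1
Stage 2: ω_s = 1 − (69/37)(0−1) = 106/37
  ⇒ ω_s²/ω_c² = 106/37
Coupling ω_c² = ω_r¹ ⇒ overall = 134/95 × 106/37 = 14204/3515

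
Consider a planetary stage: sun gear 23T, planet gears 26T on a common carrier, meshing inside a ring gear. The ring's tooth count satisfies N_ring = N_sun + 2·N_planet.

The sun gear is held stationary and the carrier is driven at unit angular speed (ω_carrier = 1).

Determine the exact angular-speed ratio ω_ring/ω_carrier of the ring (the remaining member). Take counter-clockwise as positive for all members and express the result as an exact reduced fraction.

N_ring = 23 + 2·26 = 75
23(ω_s−ω_c) = −75(ω_r−ω_c),  ω_s=0, ω_c=1
ω_r = 1 − (23/75)(0−1) = 98/75
ω_r/ω_c = 98/75

98/75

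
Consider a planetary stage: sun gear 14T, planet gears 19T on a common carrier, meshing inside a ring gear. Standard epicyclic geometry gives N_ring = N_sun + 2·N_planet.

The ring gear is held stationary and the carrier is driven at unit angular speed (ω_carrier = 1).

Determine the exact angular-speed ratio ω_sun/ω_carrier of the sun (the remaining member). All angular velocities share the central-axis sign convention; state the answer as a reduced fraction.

N_ring = 14 + 2·19 = 52
14(ω_s−ω_c) = −52(ω_r−ω_c),  ω_r=0, ω_c=1
ω_s = 1 − (52/14)(0−1) = 33/7
ω_s/ω_c = 33/7

33/7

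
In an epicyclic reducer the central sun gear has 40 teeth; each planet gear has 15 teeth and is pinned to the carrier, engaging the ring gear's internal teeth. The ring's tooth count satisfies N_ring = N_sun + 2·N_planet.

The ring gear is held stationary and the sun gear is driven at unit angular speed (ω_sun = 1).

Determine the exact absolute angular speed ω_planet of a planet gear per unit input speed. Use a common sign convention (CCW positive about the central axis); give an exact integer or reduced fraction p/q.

-4/3

N_ring = 40 + 2·15 = 70
40(ω_s−ω_c) = −70(ω_r−ω_c),  ω_r=0, ω_s=1
40(1−ω_c) = −70(0−ω_c)  ⇒  110ω_c = 40  ⇒  ω_c = 4/11
sun–planet: 40·(1−4/11) = −15·(ω_p−ω_c)  ⇒  ω_p−ω_c = −(40/15)·(7/11) = -56/33
ω_p = 4/11 − 56/33 = -4/3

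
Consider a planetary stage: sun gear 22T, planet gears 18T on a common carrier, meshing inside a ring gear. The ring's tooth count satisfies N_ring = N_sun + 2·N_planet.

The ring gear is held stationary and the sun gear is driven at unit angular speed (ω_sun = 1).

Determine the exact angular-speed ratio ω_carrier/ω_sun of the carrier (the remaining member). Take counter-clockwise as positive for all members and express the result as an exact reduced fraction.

N_ring = 22 + 2·18 = 58
22(ω_s−ω_c) = −58(ω_r−ω_c),  ω_r=0, ω_s=1
22(1−ω_c) = −58(0−ω_c)  ⇒  80ω_c = 22  ⇒  ω_c = 11/40
ω_c/ω_s = 11/40

11/40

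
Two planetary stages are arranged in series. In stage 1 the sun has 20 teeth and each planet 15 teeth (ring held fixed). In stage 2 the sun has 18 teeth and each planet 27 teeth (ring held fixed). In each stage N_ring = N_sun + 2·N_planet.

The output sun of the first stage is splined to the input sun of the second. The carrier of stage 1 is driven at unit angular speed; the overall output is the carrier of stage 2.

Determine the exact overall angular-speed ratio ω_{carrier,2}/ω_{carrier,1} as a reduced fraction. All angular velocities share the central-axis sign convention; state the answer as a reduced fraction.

7/10

Stage 1: N_ring = 20 + 2·15 = 50
Stage 1: 20(ω_s−ω_c) = −50(ω_r−ω_c),  ω_r=0, ω_c=1
Stage 1: ω_s = 1 − (50/20)(0−1) = 7/2
  ⇒ ω_s¹/ω_c¹ = 7/2
Stage 2: N_ring = 18 + 2·27 = 72
Stage 2: 18(ω_s−ω_c) = −72(ω_r−ω_c),  ω_r=0, ω_s=1
Stage 2: 18(1−ω_c) = −72(0−ω_c)  ⇒  90ω_c = 18  ⇒  ω_c = 1/5
  ⇒ ω_c²/ω_s² = 1/5
Coupling ω_s² = ω_s¹ ⇒ overall = 7/2 × 1/5 = 7/10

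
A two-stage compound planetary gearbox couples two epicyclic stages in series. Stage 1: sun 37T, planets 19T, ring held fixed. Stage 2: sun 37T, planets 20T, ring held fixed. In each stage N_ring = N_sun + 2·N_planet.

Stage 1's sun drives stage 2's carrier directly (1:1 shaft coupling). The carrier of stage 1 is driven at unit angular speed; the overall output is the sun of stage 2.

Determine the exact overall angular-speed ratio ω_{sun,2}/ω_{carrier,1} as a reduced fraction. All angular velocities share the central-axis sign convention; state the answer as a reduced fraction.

Stage 1: N_ring = 37 + 2·19 = 75
Stage 1: 37(ω_s−ω_c) = −75(ω_r−ω_c),  ω_r=0, ω_c=1
Stage 1: ω_s = 1 − (75/37)(0−1) = 112/37
  ⇒ ω_s¹/ω_c¹ = 112/37
Stage 2: N_ring = 37 + 2·20 = 77
Stage 2: 37(ω_s−ω_c) = −77(ω_r−ω_c),  ω_r=0, ω_c=1
Stage 2: ω_s = 1 − (77/37)(0−1) = 114/37
  ⇒ ω_s²/ω_c² = 114/37
Coupling ω_c² = ω_s¹ ⇒ overall = 112/37 × 114/37 = 12768/1369

12768/1369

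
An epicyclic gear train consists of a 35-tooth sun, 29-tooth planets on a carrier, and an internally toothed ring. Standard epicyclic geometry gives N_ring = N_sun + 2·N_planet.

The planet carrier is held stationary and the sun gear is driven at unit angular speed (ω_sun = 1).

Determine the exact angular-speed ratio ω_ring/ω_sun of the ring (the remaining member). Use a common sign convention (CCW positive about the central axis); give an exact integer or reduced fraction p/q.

N_ring = 35 + 2·29 = 93
35(ω_s−ω_c) = −93(ω_r−ω_c),  ω_c=0, ω_s=1
ω_r = 0 − (35/93)(1−0) = -35/93
ω_r/ω_s = -35/93

-35/93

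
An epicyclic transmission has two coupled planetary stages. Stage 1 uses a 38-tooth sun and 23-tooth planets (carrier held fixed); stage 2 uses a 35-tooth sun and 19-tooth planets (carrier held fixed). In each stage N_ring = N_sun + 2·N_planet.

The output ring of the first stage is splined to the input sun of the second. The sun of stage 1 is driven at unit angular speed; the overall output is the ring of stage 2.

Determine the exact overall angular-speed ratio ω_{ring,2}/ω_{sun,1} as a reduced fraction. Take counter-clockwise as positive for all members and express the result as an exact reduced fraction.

95/438

Stage 1: N_ring = 38 + 2·23 = 84
Stage 1: 38(ω_s−ω_c) = −84(ω_r−ω_c),  ω_c=0, ω_s=1
Stage 1: ω_r = 0 − (38/84)(1−0) = -19/42
  ⇒ ω_r¹/ω_s¹ = -19/42
Stage 2: N_ring = 35 + 2·19 = 73
Stage 2: 35(ω_s−ω_c) = −73(ω_r−ω_c),  ω_c=0, ω_s=1
Stage 2: ω_r = 0 − (35/73)(1−0) = -35/73
  ⇒ ω_r²/ω_s² = -35/73
Coupling ω_s² = ω_r¹ ⇒ overall = -19/42 × -35/73 = 95/438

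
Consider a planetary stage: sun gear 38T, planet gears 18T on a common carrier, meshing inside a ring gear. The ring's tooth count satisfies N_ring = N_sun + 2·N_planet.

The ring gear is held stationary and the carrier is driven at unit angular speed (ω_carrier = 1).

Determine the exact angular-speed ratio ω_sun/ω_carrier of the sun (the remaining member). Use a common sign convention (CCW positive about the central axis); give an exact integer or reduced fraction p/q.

N_ring = 38 + 2·18 = 74
38(ω_s−ω_c) = −74(ω_r−ω_c),  ω_r=0, ω_c=1
ω_s = 1 − (74/38)(0−1) = 56/19
ω_s/ω_c = 56/19

56/19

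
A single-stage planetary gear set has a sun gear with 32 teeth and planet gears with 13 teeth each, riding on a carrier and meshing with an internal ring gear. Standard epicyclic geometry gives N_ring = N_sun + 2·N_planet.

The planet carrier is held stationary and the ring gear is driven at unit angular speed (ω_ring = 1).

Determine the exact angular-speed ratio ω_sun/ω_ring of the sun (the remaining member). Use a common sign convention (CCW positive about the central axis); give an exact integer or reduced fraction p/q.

-29/16

N_ring = 32 + 2·13 = 58
32(ω_s−ω_c) = −58(ω_r−ω_c),  ω_c=0, ω_r=1
ω_s = 0 − (58/32)(1−0) = -29/16
ω_s/ω_r = -29/16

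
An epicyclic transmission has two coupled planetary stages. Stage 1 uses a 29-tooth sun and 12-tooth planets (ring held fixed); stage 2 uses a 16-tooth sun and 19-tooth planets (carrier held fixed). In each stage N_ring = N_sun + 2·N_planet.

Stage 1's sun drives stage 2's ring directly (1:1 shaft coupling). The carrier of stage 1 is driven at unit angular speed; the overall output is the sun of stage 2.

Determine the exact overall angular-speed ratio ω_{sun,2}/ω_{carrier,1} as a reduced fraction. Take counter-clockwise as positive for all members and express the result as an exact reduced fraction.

-1107/116

Stage 1: N_ring = 29 + 2·12 = 53
Stage 1: 29(ω_s−ω_c) = −53(ω_r−ω_c),  ω_r=0, ω_c=1
Stage 1: ω_s = 1 − (53/29)(0−1) = 82/29
  ⇒ ω_s¹/ω_c¹ = 82/29
Stage 2: N_ring = 16 + 2·19 = 54
Stage 2: 16(ω_s−ω_c) = −54(ω_r−ω_c),  ω_c=0, ω_r=1
Stage 2: ω_s = 0 − (54/16)(1−0) = -27/8
  ⇒ ω_s²/ω_r² = -27/8
Coupling ω_r² = ω_s¹ ⇒ overall = 82/29 × -27/8 = -1107/116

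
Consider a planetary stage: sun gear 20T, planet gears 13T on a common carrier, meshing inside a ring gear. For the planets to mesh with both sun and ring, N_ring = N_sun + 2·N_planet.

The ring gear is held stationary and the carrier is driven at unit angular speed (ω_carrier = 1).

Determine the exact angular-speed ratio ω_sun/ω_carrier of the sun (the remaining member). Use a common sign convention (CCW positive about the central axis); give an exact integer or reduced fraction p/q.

33/10

N_ring = 20 + 2·13 = 46
20(ω_s−ω_c) = −46(ω_r−ω_c),  ω_r=0, ω_c=1
ω_s = 1 − (46/20)(0−1) = 33/10
ω_s/ω_c = 33/10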